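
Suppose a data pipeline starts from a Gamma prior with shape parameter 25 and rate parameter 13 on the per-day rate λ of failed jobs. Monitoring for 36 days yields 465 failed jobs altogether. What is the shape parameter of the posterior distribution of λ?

490

Total count 465 over total exposure 36 days.
Gamma(α, β) with Poisson data over total exposure Σt gives posterior Gamma(α+Σx, β+Σt) = Gamma(490, 49).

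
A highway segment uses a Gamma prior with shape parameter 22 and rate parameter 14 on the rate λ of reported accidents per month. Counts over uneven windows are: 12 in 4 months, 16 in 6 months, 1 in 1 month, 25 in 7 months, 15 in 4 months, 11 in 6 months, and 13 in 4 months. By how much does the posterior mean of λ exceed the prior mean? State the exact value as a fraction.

Total count: 12 + 16 + 1 + 25 + 15 + 11 + 13 = 93.
Total exposure: 4 + 6 + 1 + 7 + 4 + 6 + 4 = 32 months.
The Gamma prior is conjugate for the Poisson rate, so λ | data ~ Gamma(22+93, 14+32) = Gamma(115, 46).
Posterior mean = 115/46 = 5/2; prior mean = 22/14 = 11/7. Difference = 5/2 − 11/7 = 13/14.

13/14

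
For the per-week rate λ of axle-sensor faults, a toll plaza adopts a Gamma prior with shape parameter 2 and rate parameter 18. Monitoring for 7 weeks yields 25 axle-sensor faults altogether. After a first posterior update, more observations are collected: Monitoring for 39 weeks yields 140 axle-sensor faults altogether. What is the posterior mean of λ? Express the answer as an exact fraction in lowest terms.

Total count 25 over total exposure 7 weeks.
After the first batch: Gamma(2 + 25, 18 + 7) = Gamma(27, 25).
Total count 140 over total exposure 39 weeks.
After the second batch: Gamma(27 + 140, 25 + 39) = Gamma(167, 64).
Posterior mean = α'/β' = 167/64.

167/64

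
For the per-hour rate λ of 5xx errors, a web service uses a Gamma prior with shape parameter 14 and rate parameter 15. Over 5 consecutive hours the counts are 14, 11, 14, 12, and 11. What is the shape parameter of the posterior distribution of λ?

76

Total count: 14 + 11 + 14 + 12 + 11 = 62.
Total exposure: 5 hours.
Gamma(α, β) with Poisson data over total exposure Σt gives posterior Gamma(α+Σx, β+Σt) = Gamma(76, 20).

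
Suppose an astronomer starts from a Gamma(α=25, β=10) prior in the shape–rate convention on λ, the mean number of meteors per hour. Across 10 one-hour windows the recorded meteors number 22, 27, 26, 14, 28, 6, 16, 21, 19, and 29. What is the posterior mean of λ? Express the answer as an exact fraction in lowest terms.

Total count: 22 + 27 + 26 + 14 + 28 + 6 + 16 + 21 + 19 + 29 = 208.
Total exposure: 10 hours.
By Gamma–Poisson conjugacy, the posterior is Gamma(α + Σx, β + Σt) = Gamma(25 + 208, 10 + 10) = Gamma(233, 20).
Posterior mean = α'/β' = 233/20.

233/20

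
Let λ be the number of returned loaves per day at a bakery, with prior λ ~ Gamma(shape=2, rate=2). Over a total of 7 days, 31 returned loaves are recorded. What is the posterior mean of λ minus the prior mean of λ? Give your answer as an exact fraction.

8/3

Total count 31 over total exposure 7 days.
The Gamma prior is conjugate for the Poisson rate, so λ | data ~ Gamma(2+31, 2+7) = Gamma(33, 9).
Posterior mean = 33/9 = 11/3; prior mean = 2/2 = 1. Difference = 11/3 − 1 = 8/3.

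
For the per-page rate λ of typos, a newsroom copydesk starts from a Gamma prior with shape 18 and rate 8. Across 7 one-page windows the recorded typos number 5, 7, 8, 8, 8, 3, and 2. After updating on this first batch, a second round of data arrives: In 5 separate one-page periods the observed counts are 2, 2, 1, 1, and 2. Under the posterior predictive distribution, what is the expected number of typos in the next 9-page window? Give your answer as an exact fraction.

603/20

Total count: 5 + 7 + 8 + 8 + 8 + 3 + 2 = 41.
Total exposure: 7 pages.
After the first batch: Gamma(18 + 41, 8 + 7) = Gamma(59, 15).
Total count: 2 + 2 + 1 + 1 + 2 = 8.
Total exposure: 5 pages.
After the second batch: Gamma(59 + 8, 15 + 5) = Gamma(67, 20).
Predictive mean over a 9-page window = T·E[λ|data] = 9·67/20 = 603/20.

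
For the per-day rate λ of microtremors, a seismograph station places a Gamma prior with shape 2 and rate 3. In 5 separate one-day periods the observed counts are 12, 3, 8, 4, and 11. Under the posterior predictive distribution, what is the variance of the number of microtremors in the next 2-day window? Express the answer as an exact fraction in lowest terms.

Total count: 12 + 3 + 8 + 4 + 11 = 38.
Total exposure: 5 days.
The Gamma prior is conjugate for the Poisson rate, so λ | data ~ Gamma(2+38, 3+5) = Gamma(40, 8).
The posterior predictive for a window of length T is Negative Binomial with variance T·α'·(β'+T)/β'² = 2·40·10/64 = 25/2.

25/2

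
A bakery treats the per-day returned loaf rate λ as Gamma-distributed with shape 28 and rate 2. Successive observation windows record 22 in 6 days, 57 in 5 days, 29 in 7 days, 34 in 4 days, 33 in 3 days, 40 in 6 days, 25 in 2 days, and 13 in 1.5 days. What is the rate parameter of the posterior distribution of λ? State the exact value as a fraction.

Total count: 22 + 57 + 29 + 34 + 33 + 40 + 25 + 13 = 253.
Total exposure: 6 + 5 + 7 + 4 + 3 + 6 + 2 + 1.5 = 34.5 days.
By Gamma–Poisson conjugacy, the posterior is Gamma(α + Σx, β + Σt) = Gamma(28 + 253, 2 + 34.5) = Gamma(281, 73/2).

73/2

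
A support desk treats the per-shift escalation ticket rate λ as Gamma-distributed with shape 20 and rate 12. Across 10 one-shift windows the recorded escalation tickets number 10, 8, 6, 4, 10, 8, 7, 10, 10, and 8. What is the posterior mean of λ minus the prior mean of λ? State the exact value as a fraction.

Total count: 10 + 8 + 6 + 4 + 10 + 8 + 7 + 10 + 10 + 8 = 81.
Total exposure: 10 shifts.
The Gamma prior is conjugate for the Poisson rate, so λ | data ~ Gamma(20+81, 12+10) = Gamma(101, 22).
Posterior mean = 101/22 = 101/22; prior mean = 20/12 = 5/3. Difference = 101/22 − 5/3 = 193/66.

193/66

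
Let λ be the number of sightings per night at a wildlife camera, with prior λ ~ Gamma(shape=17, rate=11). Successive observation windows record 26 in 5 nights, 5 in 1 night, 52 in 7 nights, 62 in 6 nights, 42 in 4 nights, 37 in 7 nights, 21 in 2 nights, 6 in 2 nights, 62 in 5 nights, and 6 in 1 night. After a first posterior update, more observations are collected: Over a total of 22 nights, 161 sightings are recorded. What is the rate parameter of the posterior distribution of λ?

73

Total count: 26 + 5 + 52 + 62 + 42 + 37 + 21 + 6 + 62 + 6 = 319.
Total exposure: 5 + 1 + 7 + 6 + 4 + 7 + 2 + 2 + 5 + 1 = 40 nights.
After the first batch: Gamma(17 + 319, 11 + 40) = Gamma(336, 51).
Total count 161 over total exposure 22 nights.
After the second batch: Gamma(336 + 161, 51 + 22) = Gamma(497, 73).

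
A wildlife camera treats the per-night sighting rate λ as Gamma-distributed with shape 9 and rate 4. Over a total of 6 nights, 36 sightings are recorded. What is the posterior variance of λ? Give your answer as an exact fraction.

Total count 36 over total exposure 6 nights.
Gamma(α, β) with Poisson data over total exposure Σt gives posterior Gamma(α+Σx, β+Σt) = Gamma(45, 10).
Posterior variance = α'/β'² = 45/100 = 9/20.

9/20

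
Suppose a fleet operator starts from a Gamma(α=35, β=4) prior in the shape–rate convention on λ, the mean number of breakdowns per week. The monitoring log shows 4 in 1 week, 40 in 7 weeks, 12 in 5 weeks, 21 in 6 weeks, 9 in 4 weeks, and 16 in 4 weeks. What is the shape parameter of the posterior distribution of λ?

137

Total count: 4 + 40 + 12 + 21 + 9 + 16 = 102.
Total exposure: 1 + 7 + 5 + 6 + 4 + 4 = 27 weeks.
By Gamma–Poisson conjugacy, the posterior is Gamma(α + Σx, β + Σt) = Gamma(35 + 102, 4 + 27) = Gamma(137, 31).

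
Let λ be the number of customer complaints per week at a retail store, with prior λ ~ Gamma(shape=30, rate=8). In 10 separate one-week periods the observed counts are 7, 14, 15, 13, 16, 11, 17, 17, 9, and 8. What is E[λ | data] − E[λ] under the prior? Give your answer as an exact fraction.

Total count: 7 + 14 + 15 + 13 + 16 + 11 + 17 + 17 + 9 + 8 = 127.
Total exposure: 10 weeks.
The Gamma prior is conjugate for the Poisson rate, so λ | data ~ Gamma(30+127, 8+10) = Gamma(157, 18).
Posterior mean = 157/18 = 157/18; prior mean = 30/8 = 15/4. Difference = 157/18 − 15/4 = 179/36.

179/36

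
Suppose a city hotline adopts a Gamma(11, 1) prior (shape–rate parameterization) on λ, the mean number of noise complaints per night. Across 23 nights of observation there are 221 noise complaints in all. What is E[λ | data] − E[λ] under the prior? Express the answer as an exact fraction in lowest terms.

Total count 221 over total exposure 23 nights.
Posterior: α' = 11 + 221 = 232, β' = 1 + 23 = 24.
Posterior mean = 232/24 = 29/3; prior mean = 11/1 = 11. Difference = 29/3 − 11 = -4/3.

-4/3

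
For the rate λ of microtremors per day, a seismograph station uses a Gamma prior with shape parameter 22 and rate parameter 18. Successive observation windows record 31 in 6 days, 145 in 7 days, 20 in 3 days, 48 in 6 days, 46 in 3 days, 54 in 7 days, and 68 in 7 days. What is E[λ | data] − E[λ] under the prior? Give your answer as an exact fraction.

Total count: 31 + 145 + 20 + 48 + 46 + 54 + 68 = 412.
Total exposure: 6 + 7 + 3 + 6 + 3 + 7 + 7 = 39 days.
By Gamma–Poisson conjugacy, the posterior is Gamma(α + Σx, β + Σt) = Gamma(22 + 412, 18 + 39) = Gamma(434, 57).
Posterior mean = 434/57 = 434/57; prior mean = 22/18 = 11/9. Difference = 434/57 − 11/9 = 1093/171.

1093/171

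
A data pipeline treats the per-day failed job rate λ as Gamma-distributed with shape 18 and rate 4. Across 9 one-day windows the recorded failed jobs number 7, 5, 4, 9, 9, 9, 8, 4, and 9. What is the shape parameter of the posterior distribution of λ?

Total count: 7 + 5 + 4 + 9 + 9 + 9 + 8 + 4 + 9 = 64.
Total exposure: 9 days.
Posterior: α' = 18 + 64 = 82, β' = 4 + 9 = 13.

82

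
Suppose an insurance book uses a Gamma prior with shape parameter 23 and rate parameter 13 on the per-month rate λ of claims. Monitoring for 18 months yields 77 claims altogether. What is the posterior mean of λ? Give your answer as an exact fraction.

Total count 77 over total exposure 18 months.
The Gamma prior is conjugate for the Poisson rate, so λ | data ~ Gamma(23+77, 13+18) = Gamma(100, 31).
Posterior mean = α'/β' = 100/31.

100/31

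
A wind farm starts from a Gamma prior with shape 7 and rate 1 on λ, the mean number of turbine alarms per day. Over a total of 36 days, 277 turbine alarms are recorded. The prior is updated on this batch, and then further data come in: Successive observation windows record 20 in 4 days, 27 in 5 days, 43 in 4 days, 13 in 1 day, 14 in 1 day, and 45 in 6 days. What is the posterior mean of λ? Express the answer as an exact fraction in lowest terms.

Total count 277 over total exposure 36 days.
After the first batch: Gamma(7 + 277, 1 + 36) = Gamma(284, 37).
Total count: 20 + 27 + 43 + 13 + 14 + 45 = 162.
Total exposure: 4 + 5 + 4 + 1 + 1 + 6 = 21 days.
After the second batch: Gamma(284 + 162, 37 + 21) = Gamma(446, 58).
Posterior mean = α'/β' = 446/58 = 223/29.

223/29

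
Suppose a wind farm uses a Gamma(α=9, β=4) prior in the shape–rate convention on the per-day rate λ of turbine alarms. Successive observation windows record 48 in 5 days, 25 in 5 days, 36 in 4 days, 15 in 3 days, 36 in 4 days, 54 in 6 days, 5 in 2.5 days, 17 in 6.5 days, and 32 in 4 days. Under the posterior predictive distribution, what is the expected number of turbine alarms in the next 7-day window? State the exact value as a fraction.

Total count: 48 + 25 + 36 + 15 + 36 + 54 + 5 + 17 + 32 = 268.
Total exposure: 5 + 5 + 4 + 3 + 4 + 6 + 2.5 + 6.5 + 4 = 40 days.
By Gamma–Poisson conjugacy, the posterior is Gamma(α + Σx, β + Σt) = Gamma(9 + 268, 4 + 40) = Gamma(277, 44).
Predictive mean over a 7-day window = T·E[λ|data] = 7·277/44 = 1939/44.

1939/44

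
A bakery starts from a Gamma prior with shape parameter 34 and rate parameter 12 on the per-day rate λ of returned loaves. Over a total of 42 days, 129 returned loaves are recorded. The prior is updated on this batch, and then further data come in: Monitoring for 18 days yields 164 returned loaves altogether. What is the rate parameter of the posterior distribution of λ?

72

Total count 129 over total exposure 42 days.
After the first batch: Gamma(34 + 129, 12 + 42) = Gamma(163, 54).
Total count 164 over total exposure 18 days.
After the second batch: Gamma(163 + 164, 54 + 18) = Gamma(327, 72).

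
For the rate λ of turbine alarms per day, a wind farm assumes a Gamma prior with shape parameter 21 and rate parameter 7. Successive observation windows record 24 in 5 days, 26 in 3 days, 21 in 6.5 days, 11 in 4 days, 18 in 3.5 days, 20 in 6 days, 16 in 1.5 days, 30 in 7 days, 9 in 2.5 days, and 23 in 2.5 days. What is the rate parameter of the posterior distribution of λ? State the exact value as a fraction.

Total count: 24 + 26 + 21 + 11 + 18 + 20 + 16 + 30 + 9 + 23 = 198.
Total exposure: 5 + 3 + 6.5 + 4 + 3.5 + 6 + 1.5 + 7 + 2.5 + 2.5 = 41.5 days.
Posterior: α' = 21 + 198 = 219, β' = 7 + 41.5 = 97/2.

97/2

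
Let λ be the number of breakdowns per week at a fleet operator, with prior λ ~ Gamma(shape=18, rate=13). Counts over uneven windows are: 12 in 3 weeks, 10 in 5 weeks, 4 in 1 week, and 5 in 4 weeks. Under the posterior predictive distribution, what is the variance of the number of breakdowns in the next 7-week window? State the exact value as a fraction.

11319/676

Total count: 12 + 10 + 4 + 5 = 31.
Total exposure: 3 + 5 + 1 + 4 = 13 weeks.
The Gamma prior is conjugate for the Poisson rate, so λ | data ~ Gamma(18+31, 13+13) = Gamma(49, 26).
The posterior predictive for a window of length T is Negative Binomial with variance T·α'·(β'+T)/β'² = 7·49·33/676 = 11319/676.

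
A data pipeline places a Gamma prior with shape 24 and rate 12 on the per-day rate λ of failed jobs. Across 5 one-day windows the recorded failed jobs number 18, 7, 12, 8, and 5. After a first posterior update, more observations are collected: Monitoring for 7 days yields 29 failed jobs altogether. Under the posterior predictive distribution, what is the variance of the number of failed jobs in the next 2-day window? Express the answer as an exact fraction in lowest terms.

1339/144

Total count: 18 + 7 + 12 + 8 + 5 = 50.
Total exposure: 5 days.
After the first batch: Gamma(24 + 50, 12 + 5) = Gamma(74, 17).
Total count 29 over total exposure 7 days.
After the second batch: Gamma(74 + 29, 17 + 7) = Gamma(103, 24).
The posterior predictive for a window of length T is Negative Binomial with variance T·α'·(β'+T)/β'² = 2·103·26/576 = 1339/144.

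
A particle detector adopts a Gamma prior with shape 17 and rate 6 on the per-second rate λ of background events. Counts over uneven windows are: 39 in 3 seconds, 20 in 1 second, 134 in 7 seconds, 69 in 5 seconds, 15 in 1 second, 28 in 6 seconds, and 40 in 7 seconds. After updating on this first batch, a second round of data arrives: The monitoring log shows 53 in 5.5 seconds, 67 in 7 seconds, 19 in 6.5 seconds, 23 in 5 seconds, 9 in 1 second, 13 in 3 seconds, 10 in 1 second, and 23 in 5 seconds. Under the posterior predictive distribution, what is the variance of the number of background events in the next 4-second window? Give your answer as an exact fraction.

Total count: 39 + 20 + 134 + 69 + 15 + 28 + 40 = 345.
Total exposure: 3 + 1 + 7 + 5 + 1 + 6 + 7 = 30 seconds.
After the first batch: Gamma(17 + 345, 6 + 30) = Gamma(362, 36).
Total count: 53 + 67 + 19 + 23 + 9 + 13 + 10 + 23 = 217.
Total exposure: 5.5 + 7 + 6.5 + 5 + 1 + 3 + 1 + 5 = 34 seconds.
After the second batch: Gamma(362 + 217, 36 + 34) = Gamma(579, 70).
The posterior predictive for a window of length T is Negative Binomial with variance T·α'·(β'+T)/β'² = 4·579·74/4900 = 42846/1225.

42846/1225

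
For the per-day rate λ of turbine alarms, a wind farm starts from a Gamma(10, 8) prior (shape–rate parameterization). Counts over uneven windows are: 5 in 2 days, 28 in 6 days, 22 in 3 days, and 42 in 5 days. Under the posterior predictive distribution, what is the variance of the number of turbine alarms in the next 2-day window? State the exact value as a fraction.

Total count: 5 + 28 + 22 + 42 = 97.
Total exposure: 2 + 6 + 3 + 5 = 16 days.
Posterior: α' = 10 + 97 = 107, β' = 8 + 16 = 24.
The posterior predictive for a window of length T is Negative Binomial with variance T·α'·(β'+T)/β'² = 2·107·26/576 = 1391/144.

1391/144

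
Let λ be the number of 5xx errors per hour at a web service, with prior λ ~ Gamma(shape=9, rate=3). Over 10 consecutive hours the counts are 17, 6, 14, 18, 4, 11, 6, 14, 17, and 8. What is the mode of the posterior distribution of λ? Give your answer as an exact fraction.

Total count: 17 + 6 + 14 + 18 + 4 + 11 + 6 + 14 + 17 + 8 = 115.
Total exposure: 10 hours.
By Gamma–Poisson conjugacy, the posterior is Gamma(α + Σx, β + Σt) = Gamma(9 + 115, 3 + 10) = Gamma(124, 13).
Posterior mode = (α'−1)/β' = 123/13.

123/13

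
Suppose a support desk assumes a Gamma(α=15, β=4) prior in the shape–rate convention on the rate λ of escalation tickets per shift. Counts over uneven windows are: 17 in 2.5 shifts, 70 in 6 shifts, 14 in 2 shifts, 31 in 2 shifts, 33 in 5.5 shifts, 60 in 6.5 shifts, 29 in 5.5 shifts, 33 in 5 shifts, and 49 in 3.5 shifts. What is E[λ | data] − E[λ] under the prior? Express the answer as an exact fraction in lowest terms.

Total count: 17 + 70 + 14 + 31 + 33 + 60 + 29 + 33 + 49 = 336.
Total exposure: 2.5 + 6 + 2 + 2 + 5.5 + 6.5 + 5.5 + 5 + 3.5 = 38.5 shifts.
The Gamma prior is conjugate for the Poisson rate, so λ | data ~ Gamma(15+336, 4+38.5) = Gamma(351, 85/2).
Posterior mean = 351/(85/2) = 702/85; prior mean = 15/4 = 15/4. Difference = 702/85 − 15/4 = 1533/340.

1533/340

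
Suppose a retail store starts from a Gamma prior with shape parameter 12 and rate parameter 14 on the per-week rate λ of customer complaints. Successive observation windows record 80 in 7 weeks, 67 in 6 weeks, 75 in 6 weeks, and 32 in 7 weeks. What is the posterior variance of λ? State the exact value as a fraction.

133/800

Total count: 80 + 67 + 75 + 32 = 254.
Total exposure: 7 + 6 + 6 + 7 = 26 weeks.
Gamma(α, β) with Poisson data over total exposure Σt gives posterior Gamma(α+Σx, β+Σt) = Gamma(266, 40).
Posterior variance = α'/β'² = 266/1600 = 133/800.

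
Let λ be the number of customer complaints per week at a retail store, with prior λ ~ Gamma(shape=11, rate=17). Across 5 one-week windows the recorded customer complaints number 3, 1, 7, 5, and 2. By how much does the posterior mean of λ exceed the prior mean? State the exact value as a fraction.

251/374

Total count: 3 + 1 + 7 + 5 + 2 = 18.
Total exposure: 5 weeks.
Gamma(α, β) with Poisson data over total exposure Σt gives posterior Gamma(α+Σx, β+Σt) = Gamma(29, 22).
Posterior mean = 29/22 = 29/22; prior mean = 11/17 = 11/17. Difference = 29/22 − 11/17 = 251/374.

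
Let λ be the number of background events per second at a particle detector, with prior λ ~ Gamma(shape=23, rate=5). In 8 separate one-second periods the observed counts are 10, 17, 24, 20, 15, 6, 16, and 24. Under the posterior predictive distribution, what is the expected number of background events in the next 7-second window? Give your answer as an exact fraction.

Total count: 10 + 17 + 24 + 20 + 15 + 6 + 16 + 24 = 132.
Total exposure: 8 seconds.
Posterior: α' = 23 + 132 = 155, β' = 5 + 8 = 13.
Predictive mean over a 7-second window = T·E[λ|data] = 7·155/13 = 1085/13.

1085/13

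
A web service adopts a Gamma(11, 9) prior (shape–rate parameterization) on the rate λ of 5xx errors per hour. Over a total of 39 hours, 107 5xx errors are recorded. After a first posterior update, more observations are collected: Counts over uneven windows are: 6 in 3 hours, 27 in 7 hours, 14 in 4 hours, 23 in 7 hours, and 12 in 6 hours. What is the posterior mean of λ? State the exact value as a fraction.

8/3

Total count 107 over total exposure 39 hours.
After the first batch: Gamma(11 + 107, 9 + 39) = Gamma(118, 48).
Total count: 6 + 27 + 14 + 23 + 12 = 82.
Total exposure: 3 + 7 + 4 + 7 + 6 = 27 hours.
After the second batch: Gamma(118 + 82, 48 + 27) = Gamma(200, 75).
Posterior mean = α'/β' = 200/75 = 8/3.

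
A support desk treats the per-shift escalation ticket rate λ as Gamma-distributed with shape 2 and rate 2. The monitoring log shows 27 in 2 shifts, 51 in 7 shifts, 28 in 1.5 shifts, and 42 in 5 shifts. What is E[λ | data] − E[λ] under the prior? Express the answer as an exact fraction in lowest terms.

Total count: 27 + 51 + 28 + 42 = 148.
Total exposure: 2 + 7 + 1.5 + 5 = 15.5 shifts.
Gamma(α, β) with Poisson data over total exposure Σt gives posterior Gamma(α+Σx, β+Σt) = Gamma(150, 35/2).
Posterior mean = 150/(35/2) = 60/7; prior mean = 2/2 = 1. Difference = 60/7 − 1 = 53/7.

53/7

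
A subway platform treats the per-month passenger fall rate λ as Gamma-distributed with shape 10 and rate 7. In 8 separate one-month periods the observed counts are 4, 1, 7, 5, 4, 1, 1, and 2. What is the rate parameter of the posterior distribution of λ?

15

Total count: 4 + 1 + 7 + 5 + 4 + 1 + 1 + 2 = 25.
Total exposure: 8 months.
Conjugate update: add total count to the shape and total exposure to the rate, giving Gamma(35, 15).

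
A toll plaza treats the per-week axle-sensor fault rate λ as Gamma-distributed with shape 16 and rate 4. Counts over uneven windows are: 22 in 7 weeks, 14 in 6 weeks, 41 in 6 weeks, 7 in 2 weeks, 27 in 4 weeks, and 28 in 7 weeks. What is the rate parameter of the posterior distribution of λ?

36

Total count: 22 + 14 + 41 + 7 + 27 + 28 = 139.
Total exposure: 7 + 6 + 6 + 2 + 4 + 7 = 32 weeks.
Posterior: α' = 16 + 139 = 155, β' = 4 + 32 = 36.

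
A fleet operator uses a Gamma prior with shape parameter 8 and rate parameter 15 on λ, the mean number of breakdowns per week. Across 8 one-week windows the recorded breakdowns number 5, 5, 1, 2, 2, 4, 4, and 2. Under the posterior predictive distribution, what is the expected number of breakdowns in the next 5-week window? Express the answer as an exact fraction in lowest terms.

Total count: 5 + 5 + 1 + 2 + 2 + 4 + 4 + 2 = 25.
Total exposure: 8 weeks.
Gamma(α, β) with Poisson data over total exposure Σt gives posterior Gamma(α+Σx, β+Σt) = Gamma(33, 23).
Predictive mean over a 5-week window = T·E[λ|data] = 5·33/23 = 165/23.

165/23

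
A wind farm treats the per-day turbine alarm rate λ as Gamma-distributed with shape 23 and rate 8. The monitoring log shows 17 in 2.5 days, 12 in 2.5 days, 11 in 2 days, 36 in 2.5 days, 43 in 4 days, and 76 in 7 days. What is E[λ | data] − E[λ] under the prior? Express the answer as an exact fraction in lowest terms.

Total count: 17 + 12 + 11 + 36 + 43 + 76 = 195.
Total exposure: 2.5 + 2.5 + 2 + 2.5 + 4 + 7 = 20.5 days.
By Gamma–Poisson conjugacy, the posterior is Gamma(α + Σx, β + Σt) = Gamma(23 + 195, 8 + 20.5) = Gamma(218, 57/2).
Posterior mean = 218/(57/2) = 436/57; prior mean = 23/8 = 23/8. Difference = 436/57 − 23/8 = 2177/456.

2177/456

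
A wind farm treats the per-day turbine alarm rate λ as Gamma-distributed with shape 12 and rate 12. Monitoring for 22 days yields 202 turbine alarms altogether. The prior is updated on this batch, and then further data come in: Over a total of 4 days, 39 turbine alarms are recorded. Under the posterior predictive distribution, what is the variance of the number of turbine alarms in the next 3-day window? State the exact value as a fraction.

Total count 202 over total exposure 22 days.
After the first batch: Gamma(12 + 202, 12 + 22) = Gamma(214, 34).
Total count 39 over total exposure 4 days.
After the second batch: Gamma(214 + 39, 34 + 4) = Gamma(253, 38).
The posterior predictive for a window of length T is Negative Binomial with variance T·α'·(β'+T)/β'² = 3·253·41/1444 = 31119/1444.

31119/1444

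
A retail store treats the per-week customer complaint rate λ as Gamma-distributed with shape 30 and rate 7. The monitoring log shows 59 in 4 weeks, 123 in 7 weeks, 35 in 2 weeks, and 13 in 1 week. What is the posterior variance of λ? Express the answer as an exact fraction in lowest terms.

Total count: 59 + 123 + 35 + 13 = 230.
Total exposure: 4 + 7 + 2 + 1 = 14 weeks.
The Gamma prior is conjugate for the Poisson rate, so λ | data ~ Gamma(30+230, 7+14) = Gamma(260, 21).
Posterior variance = α'/β'² = 260/441.

260/441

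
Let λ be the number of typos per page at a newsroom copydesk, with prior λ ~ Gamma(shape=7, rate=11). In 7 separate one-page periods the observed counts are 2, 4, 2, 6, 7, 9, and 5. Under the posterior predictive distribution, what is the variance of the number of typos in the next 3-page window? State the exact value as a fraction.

49/6

Total count: 2 + 4 + 2 + 6 + 7 + 9 + 5 = 35.
Total exposure: 7 pages.
The Gamma prior is conjugate for the Poisson rate, so λ | data ~ Gamma(7+35, 11+7) = Gamma(42, 18).
The posterior predictive for a window of length T is Negative Binomial with variance T·α'·(β'+T)/β'² = 3·42·21/324 = 49/6.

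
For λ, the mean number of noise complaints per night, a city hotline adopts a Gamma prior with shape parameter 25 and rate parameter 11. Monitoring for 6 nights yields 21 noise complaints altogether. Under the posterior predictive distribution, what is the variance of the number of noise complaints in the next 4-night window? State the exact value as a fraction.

3864/289

Total count 21 over total exposure 6 nights.
Gamma(α, β) with Poisson data over total exposure Σt gives posterior Gamma(α+Σx, β+Σt) = Gamma(46, 17).
The posterior predictive for a window of length T is Negative Binomial with variance T·α'·(β'+T)/β'² = 4·46·21/289 = 3864/289.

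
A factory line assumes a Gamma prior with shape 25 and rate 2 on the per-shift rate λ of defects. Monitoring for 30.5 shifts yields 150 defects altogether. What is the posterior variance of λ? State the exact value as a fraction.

28/169

Total count 150 over total exposure 30.5 shifts.
Gamma(α, β) with Poisson data over total exposure Σt gives posterior Gamma(α+Σx, β+Σt) = Gamma(175, 65/2).
Posterior variance = α'/β'² = 175/(4225/4) = 28/169.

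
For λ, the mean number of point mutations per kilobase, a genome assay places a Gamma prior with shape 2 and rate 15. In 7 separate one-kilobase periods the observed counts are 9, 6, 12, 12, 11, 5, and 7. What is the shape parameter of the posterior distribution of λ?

64

Total count: 9 + 6 + 12 + 12 + 11 + 5 + 7 = 62.
Total exposure: 7 kilobases.
Posterior: α' = 2 + 62 = 64, β' = 15 + 7 = 22.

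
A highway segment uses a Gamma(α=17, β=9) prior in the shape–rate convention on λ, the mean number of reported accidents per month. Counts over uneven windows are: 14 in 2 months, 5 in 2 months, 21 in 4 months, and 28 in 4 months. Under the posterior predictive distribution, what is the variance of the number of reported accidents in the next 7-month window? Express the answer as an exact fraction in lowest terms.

Total count: 14 + 5 + 21 + 28 = 68.
Total exposure: 2 + 2 + 4 + 4 = 12 months.
Gamma(α, β) with Poisson data over total exposure Σt gives posterior Gamma(α+Σx, β+Σt) = Gamma(85, 21).
The posterior predictive for a window of length T is Negative Binomial with variance T·α'·(β'+T)/β'² = 7·85·28/441 = 340/9.

340/9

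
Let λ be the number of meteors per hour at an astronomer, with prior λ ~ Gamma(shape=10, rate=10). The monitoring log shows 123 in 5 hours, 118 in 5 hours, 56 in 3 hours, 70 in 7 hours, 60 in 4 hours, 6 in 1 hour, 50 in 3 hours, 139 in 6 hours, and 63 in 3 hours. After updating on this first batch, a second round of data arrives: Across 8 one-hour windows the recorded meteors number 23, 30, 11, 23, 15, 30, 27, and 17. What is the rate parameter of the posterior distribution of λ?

Total count: 123 + 118 + 56 + 70 + 60 + 6 + 50 + 139 + 63 = 685.
Total exposure: 5 + 5 + 3 + 7 + 4 + 1 + 3 + 6 + 3 = 37 hours.
After the first batch: Gamma(10 + 685, 10 + 37) = Gamma(695, 47).
Total count: 23 + 30 + 11 + 23 + 15 + 30 + 27 + 17 = 176.
Total exposure: 8 hours.
After the second batch: Gamma(695 + 176, 47 + 8) = Gamma(871, 55).

55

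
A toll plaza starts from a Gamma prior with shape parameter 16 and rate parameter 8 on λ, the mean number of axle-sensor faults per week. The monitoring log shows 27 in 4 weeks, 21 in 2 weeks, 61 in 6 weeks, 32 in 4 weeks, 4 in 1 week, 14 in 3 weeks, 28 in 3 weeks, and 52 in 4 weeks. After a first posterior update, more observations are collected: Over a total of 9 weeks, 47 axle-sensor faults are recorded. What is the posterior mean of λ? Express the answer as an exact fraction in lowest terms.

151/22

Total count: 27 + 21 + 61 + 32 + 4 + 14 + 28 + 52 = 239.
Total exposure: 4 + 2 + 6 + 4 + 1 + 3 + 3 + 4 = 27 weeks.
After the first batch: Gamma(16 + 239, 8 + 27) = Gamma(255, 35).
Total count 47 over total exposure 9 weeks.
After the second batch: Gamma(255 + 47, 35 + 9) = Gamma(302, 44).
Posterior mean = α'/β' = 302/44 = 151/22.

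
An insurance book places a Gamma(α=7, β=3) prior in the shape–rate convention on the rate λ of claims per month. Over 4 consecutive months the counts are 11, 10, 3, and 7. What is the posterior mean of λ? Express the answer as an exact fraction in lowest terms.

38/7

Total count: 11 + 10 + 3 + 7 = 31.
Total exposure: 4 months.
By Gamma–Poisson conjugacy, the posterior is Gamma(α + Σx, β + Σt) = Gamma(7 + 31, 3 + 4) = Gamma(38, 7).
Posterior mean = α'/β' = 38/7.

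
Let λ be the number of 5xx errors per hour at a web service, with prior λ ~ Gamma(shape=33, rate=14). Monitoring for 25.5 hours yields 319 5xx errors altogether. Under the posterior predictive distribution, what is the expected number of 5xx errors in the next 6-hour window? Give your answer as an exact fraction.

4224/79

Total count 319 over total exposure 25.5 hours.
Posterior: α' = 33 + 319 = 352, β' = 14 + 25.5 = 79/2.
Predictive mean over a 6-hour window = T·E[λ|data] = 6·352/(79/2) = 4224/79.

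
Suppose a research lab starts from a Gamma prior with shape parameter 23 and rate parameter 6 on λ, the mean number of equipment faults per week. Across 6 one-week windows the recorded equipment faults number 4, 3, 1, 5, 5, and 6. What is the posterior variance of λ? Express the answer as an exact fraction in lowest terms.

47/144

Total count: 4 + 3 + 1 + 5 + 5 + 6 = 24.
Total exposure: 6 weeks.
By Gamma–Poisson conjugacy, the posterior is Gamma(α + Σx, β + Σt) = Gamma(23 + 24, 6 + 6) = Gamma(47, 12).
Posterior variance = α'/β'² = 47/144.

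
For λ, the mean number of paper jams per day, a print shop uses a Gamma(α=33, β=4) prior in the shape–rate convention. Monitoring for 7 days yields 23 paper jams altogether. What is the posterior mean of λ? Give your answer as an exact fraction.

Total count 23 over total exposure 7 days.
Conjugate update: add total count to the shape and total exposure to the rate, giving Gamma(56, 11).
Posterior mean = α'/β' = 56/11.

56/11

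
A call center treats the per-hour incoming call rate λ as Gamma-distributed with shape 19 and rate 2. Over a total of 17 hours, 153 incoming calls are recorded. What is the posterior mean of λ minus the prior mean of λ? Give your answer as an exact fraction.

Total count 153 over total exposure 17 hours.
By Gamma–Poisson conjugacy, the posterior is Gamma(α + Σx, β + Σt) = Gamma(19 + 153, 2 + 17) = Gamma(172, 19).
Posterior mean = 172/19 = 172/19; prior mean = 19/2 = 19/2. Difference = 172/19 − 19/2 = -17/38.

-17/38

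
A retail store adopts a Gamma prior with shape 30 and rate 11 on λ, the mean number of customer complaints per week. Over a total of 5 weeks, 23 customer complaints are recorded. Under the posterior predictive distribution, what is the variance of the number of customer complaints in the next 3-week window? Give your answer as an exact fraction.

Total count 23 over total exposure 5 weeks.
Gamma(α, β) with Poisson data over total exposure Σt gives posterior Gamma(α+Σx, β+Σt) = Gamma(53, 16).
The posterior predictive for a window of length T is Negative Binomial with variance T·α'·(β'+T)/β'² = 3·53·19/256 = 3021/256.

3021/256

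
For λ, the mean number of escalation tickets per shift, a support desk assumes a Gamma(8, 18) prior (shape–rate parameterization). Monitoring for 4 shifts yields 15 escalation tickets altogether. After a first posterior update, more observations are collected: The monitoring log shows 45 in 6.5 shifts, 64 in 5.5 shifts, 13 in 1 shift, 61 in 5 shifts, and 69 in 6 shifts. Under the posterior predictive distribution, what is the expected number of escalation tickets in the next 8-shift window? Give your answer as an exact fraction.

1100/23

Total count 15 over total exposure 4 shifts.
After the first batch: Gamma(8 + 15, 18 + 4) = Gamma(23, 22).
Total count: 45 + 64 + 13 + 61 + 69 = 252.
Total exposure: 6.5 + 5.5 + 1 + 5 + 6 = 24 shifts.
After the second batch: Gamma(23 + 252, 22 + 24) = Gamma(275, 46).
Predictive mean over an 8-shift window = T·E[λ|data] = 8·275/46 = 1100/23.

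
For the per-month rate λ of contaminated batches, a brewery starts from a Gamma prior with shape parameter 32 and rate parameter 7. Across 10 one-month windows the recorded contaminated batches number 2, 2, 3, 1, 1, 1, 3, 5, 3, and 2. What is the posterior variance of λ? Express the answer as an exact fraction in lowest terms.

Total count: 2 + 2 + 3 + 1 + 1 + 1 + 3 + 5 + 3 + 2 = 23.
Total exposure: 10 months.
The Gamma prior is conjugate for the Poisson rate, so λ | data ~ Gamma(32+23, 7+10) = Gamma(55, 17).
Posterior variance = α'/β'² = 55/289.

55/289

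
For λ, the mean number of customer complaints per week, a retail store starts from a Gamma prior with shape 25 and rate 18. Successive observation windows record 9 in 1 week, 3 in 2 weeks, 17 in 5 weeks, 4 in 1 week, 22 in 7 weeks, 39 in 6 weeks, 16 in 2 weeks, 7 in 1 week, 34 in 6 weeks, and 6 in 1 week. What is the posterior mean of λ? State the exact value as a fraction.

91/25

Total count: 9 + 3 + 17 + 4 + 22 + 39 + 16 + 7 + 34 + 6 = 157.
Total exposure: 1 + 2 + 5 + 1 + 7 + 6 + 2 + 1 + 6 + 1 = 32 weeks.
The Gamma prior is conjugate for the Poisson rate, so λ | data ~ Gamma(25+157, 18+32) = Gamma(182, 50).
Posterior mean = α'/β' = 182/50 = 91/25.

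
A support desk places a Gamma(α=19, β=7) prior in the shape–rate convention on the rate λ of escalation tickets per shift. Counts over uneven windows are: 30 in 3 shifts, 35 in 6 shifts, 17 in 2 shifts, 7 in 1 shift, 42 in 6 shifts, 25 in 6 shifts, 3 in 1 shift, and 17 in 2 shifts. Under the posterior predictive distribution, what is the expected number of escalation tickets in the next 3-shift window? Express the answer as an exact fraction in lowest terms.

585/34

Total count: 30 + 35 + 17 + 7 + 42 + 25 + 3 + 17 = 176.
Total exposure: 3 + 6 + 2 + 1 + 6 + 6 + 1 + 2 = 27 shifts.
By Gamma–Poisson conjugacy, the posterior is Gamma(α + Σx, β + Σt) = Gamma(19 + 176, 7 + 27) = Gamma(195, 34).
Predictive mean over a 3-shift window = T·E[λ|data] = 3·195/34 = 585/34.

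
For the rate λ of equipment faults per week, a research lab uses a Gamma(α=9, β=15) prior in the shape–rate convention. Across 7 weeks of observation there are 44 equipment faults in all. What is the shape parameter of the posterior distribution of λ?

53

Total count 44 over total exposure 7 weeks.
The Gamma prior is conjugate for the Poisson rate, so λ | data ~ Gamma(9+44, 15+7) = Gamma(53, 22).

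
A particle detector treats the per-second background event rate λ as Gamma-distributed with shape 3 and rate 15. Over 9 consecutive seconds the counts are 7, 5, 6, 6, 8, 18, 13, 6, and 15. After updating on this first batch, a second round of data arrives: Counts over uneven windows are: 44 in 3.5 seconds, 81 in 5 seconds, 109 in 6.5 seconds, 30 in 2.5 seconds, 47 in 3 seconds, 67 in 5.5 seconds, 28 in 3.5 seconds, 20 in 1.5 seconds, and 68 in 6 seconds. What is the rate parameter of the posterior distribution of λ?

Total count: 7 + 5 + 6 + 6 + 8 + 18 + 13 + 6 + 15 = 84.
Total exposure: 9 seconds.
After the first batch: Gamma(3 + 84, 15 + 9) = Gamma(87, 24).
Total count: 44 + 81 + 109 + 30 + 47 + 67 + 28 + 20 + 68 = 494.
Total exposure: 3.5 + 5 + 6.5 + 2.5 + 3 + 5.5 + 3.5 + 1.5 + 6 = 37 seconds.
After the second batch: Gamma(87 + 494, 24 + 37) = Gamma(581, 61).

61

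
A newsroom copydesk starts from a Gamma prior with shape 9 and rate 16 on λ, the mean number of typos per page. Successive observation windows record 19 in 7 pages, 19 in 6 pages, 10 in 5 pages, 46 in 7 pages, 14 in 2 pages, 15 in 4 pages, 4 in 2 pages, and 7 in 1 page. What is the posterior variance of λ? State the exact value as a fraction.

143/2500

Total count: 19 + 19 + 10 + 46 + 14 + 15 + 4 + 7 = 134.
Total exposure: 7 + 6 + 5 + 7 + 2 + 4 + 2 + 1 = 34 pages.
Posterior: α' = 9 + 134 = 143, β' = 16 + 34 = 50.
Posterior variance = α'/β'² = 143/2500.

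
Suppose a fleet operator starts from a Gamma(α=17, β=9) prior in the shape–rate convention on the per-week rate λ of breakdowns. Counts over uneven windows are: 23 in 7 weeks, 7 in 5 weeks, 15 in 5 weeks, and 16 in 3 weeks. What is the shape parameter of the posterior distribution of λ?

Total count: 23 + 7 + 15 + 16 = 61.
Total exposure: 7 + 5 + 5 + 3 = 20 weeks.
By Gamma–Poisson conjugacy, the posterior is Gamma(α + Σx, β + Σt) = Gamma(17 + 61, 9 + 20) = Gamma(78, 29).

78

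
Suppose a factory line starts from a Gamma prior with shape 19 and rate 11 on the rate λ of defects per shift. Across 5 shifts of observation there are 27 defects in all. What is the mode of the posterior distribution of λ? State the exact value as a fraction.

Total count 27 over total exposure 5 shifts.
The Gamma prior is conjugate for the Poisson rate, so λ | data ~ Gamma(19+27, 11+5) = Gamma(46, 16).
Posterior mode = (α'−1)/β' = 45/16.

45/16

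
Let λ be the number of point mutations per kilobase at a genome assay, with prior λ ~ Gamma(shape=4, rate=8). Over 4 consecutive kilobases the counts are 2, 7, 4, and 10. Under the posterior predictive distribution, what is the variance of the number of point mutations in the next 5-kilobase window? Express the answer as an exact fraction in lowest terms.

255/16

Total count: 2 + 7 + 4 + 10 = 23.
Total exposure: 4 kilobases.
By Gamma–Poisson conjugacy, the posterior is Gamma(α + Σx, β + Σt) = Gamma(4 + 23, 8 + 4) = Gamma(27, 12).
The posterior predictive for a window of length T is Negative Binomial with variance T·α'·(β'+T)/β'² = 5·27·17/144 = 255/16.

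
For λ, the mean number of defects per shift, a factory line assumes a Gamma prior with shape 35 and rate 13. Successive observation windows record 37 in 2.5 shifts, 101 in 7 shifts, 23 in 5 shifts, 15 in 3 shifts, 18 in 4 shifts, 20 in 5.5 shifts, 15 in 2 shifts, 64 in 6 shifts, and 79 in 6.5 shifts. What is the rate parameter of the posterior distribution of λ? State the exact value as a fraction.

109/2

Total count: 37 + 101 + 23 + 15 + 18 + 20 + 15 + 64 + 79 = 372.
Total exposure: 2.5 + 7 + 5 + 3 + 4 + 5.5 + 2 + 6 + 6.5 = 41.5 shifts.
The Gamma prior is conjugate for the Poisson rate, so λ | data ~ Gamma(35+372, 13+41.5) = Gamma(407, 109/2).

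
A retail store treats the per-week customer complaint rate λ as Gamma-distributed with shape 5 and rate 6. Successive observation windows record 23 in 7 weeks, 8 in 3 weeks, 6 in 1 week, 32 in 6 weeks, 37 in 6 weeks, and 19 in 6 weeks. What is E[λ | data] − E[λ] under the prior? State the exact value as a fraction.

121/42

Total count: 23 + 8 + 6 + 32 + 37 + 19 = 125.
Total exposure: 7 + 3 + 1 + 6 + 6 + 6 = 29 weeks.
Posterior: α' = 5 + 125 = 130, β' = 6 + 29 = 35.
Posterior mean = 130/35 = 26/7; prior mean = 5/6 = 5/6. Difference = 26/7 − 5/6 = 121/42.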